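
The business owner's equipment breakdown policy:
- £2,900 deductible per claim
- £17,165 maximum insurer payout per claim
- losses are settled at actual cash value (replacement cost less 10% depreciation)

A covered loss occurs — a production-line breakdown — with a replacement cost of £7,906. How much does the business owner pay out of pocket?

Depreciate 10%: the covered value is £7,906 × 0.9 = £7,115.40.
Less the £2,900 deductible: £7,115.40 − £2,900 = £4,215.40.
£4,215.40 is within the £17,165 limit, so the insurer pays £4,215.40.
Out of pocket: £7,906 − £4,215.40 = £3,690.60.

£3,690.60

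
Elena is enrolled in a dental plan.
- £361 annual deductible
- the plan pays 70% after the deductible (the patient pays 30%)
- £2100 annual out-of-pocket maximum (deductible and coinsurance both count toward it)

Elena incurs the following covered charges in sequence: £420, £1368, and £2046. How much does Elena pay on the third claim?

£613.80

Bill 1, £420: deductible takes £361, £59 remains; patient's 30% is £17.70. Patient owes £378.70 (running OOP £378.70).
Bill 2, £1368: deductible met; 30% of £1368 = £410.40. Patient owes £410.40 (running OOP £789.10).
Bill 3, £2046: deductible met; 30% of £2046 = £613.80. Patient pays £613.80; OOP now £1402.90.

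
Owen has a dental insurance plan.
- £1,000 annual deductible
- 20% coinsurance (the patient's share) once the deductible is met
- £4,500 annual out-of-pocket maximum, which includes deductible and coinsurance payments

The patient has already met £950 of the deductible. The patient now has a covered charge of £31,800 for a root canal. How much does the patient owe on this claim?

£3,550

Remaining deductible: £1,000 − £950 = £50.
The remaining £31,750 (= £31,800 − £50) moves to coinsurance.
Coinsurance: £31,750 × 20% = £6,350.
So the patient owes £50 + £6,350 = £6,400 before any cap.
Adding £6,400 to the £950 already spent would give £7,350, which exceeds the £4,500 cap; the patient pays just £4,500 − £950 = £3,550.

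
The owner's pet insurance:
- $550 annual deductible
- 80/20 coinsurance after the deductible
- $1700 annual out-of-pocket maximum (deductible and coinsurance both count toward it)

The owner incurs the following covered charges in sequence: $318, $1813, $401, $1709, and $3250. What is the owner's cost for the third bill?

Claim 1 — $318: entire amount goes to the deductible. Owner owes $318 (running OOP $318).
Claim 2 — $1813: $232 to deductible, leaving $1581; 20% of $1581 = $316.20. Owner pays $548.20; OOP now $866.20.
Claim 3 — $401: 20% coinsurance on $401 = $80.20. Cost to owner: $80.20. OOP to date $946.40.

$80.20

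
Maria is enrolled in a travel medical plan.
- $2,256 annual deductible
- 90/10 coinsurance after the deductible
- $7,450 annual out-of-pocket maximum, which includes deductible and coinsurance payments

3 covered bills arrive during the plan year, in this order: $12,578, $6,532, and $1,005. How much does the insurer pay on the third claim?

$904.50

#1 ($12,578): deductible takes $2,256, $10,322 remains; traveler's 10% is $1,032.20. Traveler pays $3,288.20; OOP now $3,288.20. Insurer: $12,578 − $3,288.20 = $9,289.80.
#2 ($6,532): deductible already satisfied, so traveler's share is 10% × $6,532 = $653.20. Traveler owes $653.20 (running OOP $3,941.40). Insurer: $6,532 − $653.20 = $5,878.80.
#3 ($1,005): deductible already satisfied, so traveler's share is 10% × $1,005 = $100.50. Cost to traveler: $100.50. OOP to date $4,041.90. Plan pays $1,005 − $100.50 = $904.50.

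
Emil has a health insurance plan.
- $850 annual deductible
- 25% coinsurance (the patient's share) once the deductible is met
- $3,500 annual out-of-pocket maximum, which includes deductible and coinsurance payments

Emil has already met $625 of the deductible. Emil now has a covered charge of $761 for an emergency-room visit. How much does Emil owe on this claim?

$359

$625 of the $850 deductible is already met, leaving $225.
The remaining $536 (= $761 − $225) moves to coinsurance.
Coinsurance: $536 × 25% = $134.
So the patient owes $225 + $134 = $359 before any cap.
Total out-of-pocket so far would be $625 + $359 = $984, below the $3,500 cap — no reduction.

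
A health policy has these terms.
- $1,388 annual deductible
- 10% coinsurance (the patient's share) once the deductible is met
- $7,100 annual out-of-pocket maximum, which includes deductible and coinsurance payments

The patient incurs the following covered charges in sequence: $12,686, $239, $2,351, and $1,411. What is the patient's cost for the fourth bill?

$141.10

Bill 1, $12,686: $1,388 finishes the deductible; $11,298 goes to coinsurance; coinsurance $11,298 × 10% = $1,129.80. Patient pays $2,517.80; OOP now $2,517.80.
Bill 2, $239: deductible met; 10% of $239 = $23.90. Cost to patient: $23.90. OOP to date $2,541.70.
Bill 3, $2,351: deductible already satisfied, so patient's share is 10% × $2,351 = $235.10. Patient pays $235.10; OOP now $2,776.80.
Bill 4, $1,411: deductible met; 10% of $1,411 = $141.10. Cost to patient: $141.10. OOP to date $2,917.90.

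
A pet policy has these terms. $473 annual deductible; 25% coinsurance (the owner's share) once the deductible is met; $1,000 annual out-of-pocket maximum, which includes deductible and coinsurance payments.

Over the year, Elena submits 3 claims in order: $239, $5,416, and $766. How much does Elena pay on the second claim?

$761

Claim 1 ($239): all of it applies to the deductible. Cost to owner: $239. OOP to date $239.
Claim 2 ($5,416): $234 finishes the deductible; $5,182 goes to coinsurance; coinsurance $5,182 × 25% = $1,295.50. Deductible plus coinsurance: $234 + $1,295.50 = $1,529.50. OOP would hit $1,768.50 > $1,000, so the cap limits the owner to $1,000 − $239 = $761.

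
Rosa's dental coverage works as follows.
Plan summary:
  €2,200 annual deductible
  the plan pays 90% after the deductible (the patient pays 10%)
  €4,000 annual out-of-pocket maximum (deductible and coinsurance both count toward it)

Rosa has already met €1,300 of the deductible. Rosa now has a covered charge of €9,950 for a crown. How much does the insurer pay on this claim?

Deductible still to meet: €2,200 − €1,300 = €900.
That leaves €9,950 − €900 = €9,050 for coinsurance.
Coinsurance: €9,050 × 10% = €905.
Patient responsibility before any cap: €900 + €905 = €1,805.
Cumulative spending €1,300 + €1,805 = €3,105 stays under the €4,000 maximum.
The plan picks up €9,950 − €1,805 = €8,145.

€8,145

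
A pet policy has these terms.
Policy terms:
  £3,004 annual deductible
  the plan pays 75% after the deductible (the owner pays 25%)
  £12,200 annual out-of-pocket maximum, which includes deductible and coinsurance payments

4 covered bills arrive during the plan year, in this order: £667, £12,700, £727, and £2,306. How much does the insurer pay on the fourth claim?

£1,729.50

Claim 1 (£667): entire amount goes to the deductible. Owner pays £667; OOP now £667. Insurer: £667 − £667 = £0.
Claim 2 (£12,700): £2,337 finishes the deductible; £10,363 goes to coinsurance; coinsurance £10,363 × 25% = £2,590.75. Cost to owner: £4,927.75. OOP to date £5,594.75. Insurer: £12,700 − £4,927.75 = £7,772.25.
Claim 3 (£727): deductible met; 25% of £727 = £181.75. Owner owes £181.75 (running OOP £5,776.50). Plan pays £727 − £181.75 = £545.25.
Claim 4 (£2,306): deductible already satisfied, so owner's share is 25% × £2,306 = £576.50. Owner pays £576.50; OOP now £6,353. Plan pays £2,306 − £576.50 = £1,729.50.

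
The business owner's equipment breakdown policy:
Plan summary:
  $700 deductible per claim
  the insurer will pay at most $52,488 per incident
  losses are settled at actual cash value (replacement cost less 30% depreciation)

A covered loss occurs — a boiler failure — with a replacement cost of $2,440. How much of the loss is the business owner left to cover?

$1,432

Depreciate 30%: the covered value is $2,440 × 0.7 = $1,708.
Less the $700 deductible: $1,708 − $700 = $1,008.
$1,008 is within the $52,488 limit, so the insurer pays $1,008.
The business owner bears the rest of the original loss: $2,440 − $1,008 = $1,432.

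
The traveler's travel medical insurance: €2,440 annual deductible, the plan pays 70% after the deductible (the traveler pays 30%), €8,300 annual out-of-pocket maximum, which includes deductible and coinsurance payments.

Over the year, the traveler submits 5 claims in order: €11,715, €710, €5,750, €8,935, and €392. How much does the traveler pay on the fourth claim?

€1,139.50

Bill 1, €11,715: deductible takes €2,440, €9,275 remains; coinsurance €9,275 × 30% = €2,782.50. Traveler pays €5,222.50; OOP now €5,222.50.
Bill 2, €710: 30% coinsurance on €710 = €213. Traveler pays €213; OOP now €5,435.50.
Bill 3, €5,750: 30% coinsurance on €5,750 = €1,725. Traveler owes €1,725 (running OOP €7,160.50).
Bill 4, €8,935: 30% coinsurance on €8,935 = €2,680.50. Adding that to €7,160.50 gives €9,841, past the €8,300 cap; traveler pays only €8,300 − €7,160.50 = €1,139.50.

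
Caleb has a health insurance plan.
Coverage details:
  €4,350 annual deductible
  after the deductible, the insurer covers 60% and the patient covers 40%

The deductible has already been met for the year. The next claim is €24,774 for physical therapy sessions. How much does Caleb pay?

€9,909.60

With the deductible met, the entire €24,774 is subject to coinsurance.
Coinsurance: €24,774 × 40% = €9,909.60.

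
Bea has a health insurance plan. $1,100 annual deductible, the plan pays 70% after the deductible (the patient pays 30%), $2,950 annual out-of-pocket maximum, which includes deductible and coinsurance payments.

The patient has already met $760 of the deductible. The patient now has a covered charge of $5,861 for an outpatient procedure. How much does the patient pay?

Deductible still to meet: $1,100 − $760 = $340.
That leaves $5,861 − $340 = $5,521 for coinsurance.
30% of $5,521 = $1,656.30 falls to the patient.
So the patient owes $340 + $1,656.30 = $1,996.30 before any cap.
Cumulative spending $760 + $1,996.30 = $2,756.30 stays under the $2,950 maximum.

$1,996.30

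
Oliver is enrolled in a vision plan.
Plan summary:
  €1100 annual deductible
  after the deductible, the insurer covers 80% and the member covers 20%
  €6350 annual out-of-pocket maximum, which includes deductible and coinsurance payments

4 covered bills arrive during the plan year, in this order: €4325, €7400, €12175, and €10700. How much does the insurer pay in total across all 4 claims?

€28250

Claim 1 (€4325): €1100 finishes the deductible; €3225 goes to coinsurance; coinsurance €3225 × 20% = €645. Member pays €1745; OOP now €1745. Plan pays €4325 − €1745 = €2580.
Claim 2 (€7400): deductible already satisfied, so member's share is 20% × €7400 = €1480. Member pays €1480; OOP now €3225. Insurer: €7400 − €1480 = €5920.
Claim 3 (€12175): deductible already satisfied, so member's share is 20% × €12175 = €2435. Cost to member: €2435. OOP to date €5660. Plan pays €12175 − €2435 = €9740.
Claim 4 (€10700): 20% coinsurance on €10700 = €2140. Adding that to €5660 gives €7800, past the €6350 cap; member pays only €6350 − €5660 = €690. Plan pays €10700 − €690 = €10010.
Insurer total = bills − member's total = €34600 − €6350 = €28250.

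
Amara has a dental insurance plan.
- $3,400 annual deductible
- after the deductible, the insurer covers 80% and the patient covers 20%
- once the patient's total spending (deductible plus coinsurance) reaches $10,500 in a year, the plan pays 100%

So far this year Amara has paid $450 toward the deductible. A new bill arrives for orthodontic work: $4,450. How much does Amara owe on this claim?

$3,250

Deductible still to meet: $3,400 − $450 = $2,950.
After the $2,950 deductible portion, $4,450 − $2,950 = $1,500 is subject to coinsurance.
20% of $1,500 = $300 falls to the patient.
That puts the patient's cost at $2,950 + $300 = $3,250 before any cap.
Cumulative spending $450 + $3,250 = $3,700 stays under the $10,500 maximum.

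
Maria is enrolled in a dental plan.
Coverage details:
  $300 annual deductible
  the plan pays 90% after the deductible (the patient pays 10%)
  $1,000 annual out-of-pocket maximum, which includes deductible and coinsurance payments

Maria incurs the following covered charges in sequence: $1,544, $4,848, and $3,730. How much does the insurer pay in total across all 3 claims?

Claim 1 ($1,544): $300 to deductible, leaving $1,244; coinsurance $1,244 × 10% = $124.40. Patient owes $424.40 (running OOP $424.40). Insurer: $1,544 − $424.40 = $1,119.60.
Claim 2 ($4,848): deductible met; 10% of $4,848 = $484.80. Cost to patient: $484.80. OOP to date $909.20. Plan pays $4,848 − $484.80 = $4,363.20.
Claim 3 ($3,730): deductible met; 10% of $3,730 = $373. Adding that to $909.20 gives $1,282.20, past the $1,000 cap; patient pays only $1,000 − $909.20 = $90.80. Plan pays $3,730 − $90.80 = $3,639.20.
Insurer total: $1,119.60 + $4,363.20 + $3,639.20 = $9,122.

$9,122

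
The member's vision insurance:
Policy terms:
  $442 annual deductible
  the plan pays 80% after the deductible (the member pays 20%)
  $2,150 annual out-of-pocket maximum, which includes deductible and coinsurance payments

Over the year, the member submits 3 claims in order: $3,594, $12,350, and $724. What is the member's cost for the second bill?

Claim 1 ($3,594): $442 to deductible, leaving $3,152; 20% of $3,152 = $630.40. Cost to member: $1,072.40. OOP to date $1,072.40.
Claim 2 ($12,350): deductible already satisfied, so member's share is 20% × $12,350 = $2,470. Adding that to $1,072.40 gives $3,542.40, past the $2,150 cap; member pays only $2,150 − $1,072.40 = $1,077.60.

$1,077.60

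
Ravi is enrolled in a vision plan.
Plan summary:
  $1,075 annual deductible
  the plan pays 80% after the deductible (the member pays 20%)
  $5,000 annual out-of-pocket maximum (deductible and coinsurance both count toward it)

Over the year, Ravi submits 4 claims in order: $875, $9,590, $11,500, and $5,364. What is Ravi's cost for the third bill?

#1 ($875): all of it applies to the deductible. Member owes $875 (running OOP $875).
#2 ($9,590): $200 finishes the deductible; $9,390 goes to coinsurance; coinsurance $9,390 × 20% = $1,878. Cost to member: $2,078. OOP to date $2,953.
#3 ($11,500): 20% coinsurance on $11,500 = $2,300. Adding that to $2,953 gives $5,253, past the $5,000 cap; member pays only $5,000 − $2,953 = $2,047.

$2,047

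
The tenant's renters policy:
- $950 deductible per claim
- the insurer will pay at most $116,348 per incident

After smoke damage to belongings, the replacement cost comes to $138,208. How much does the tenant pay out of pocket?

Subtract the deductible: $138,208 − $950 = $137,258.
$137,258 exceeds the $116,348 limit, so the insurer pays the limit: $116,348.
Tenant's share is the uncovered remainder: $138,208 − $116,348 = $21,860.

$21,860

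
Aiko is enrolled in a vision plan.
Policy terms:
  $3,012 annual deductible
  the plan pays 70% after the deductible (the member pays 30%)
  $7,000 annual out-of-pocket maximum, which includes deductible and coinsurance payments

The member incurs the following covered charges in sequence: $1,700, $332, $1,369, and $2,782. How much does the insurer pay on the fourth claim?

Claim 1 — $1,700: entire amount goes to the deductible. Member owes $1,700 (running OOP $1,700). Plan pays $1,700 − $1,700 = $0.
Claim 2 — $332: fully absorbed by the deductible. Member pays $332; OOP now $2,032. Plan pays $332 − $332 = $0.
Claim 3 — $1,369: $980 finishes the deductible; $389 goes to coinsurance; coinsurance $389 × 30% = $116.70. Cost to member: $1,096.70. OOP to date $3,128.70. Plan pays $1,369 − $1,096.70 = $272.30.
Claim 4 — $2,782: deductible already satisfied, so member's share is 30% × $2,782 = $834.60. Member owes $834.60 (running OOP $3,963.30). Plan pays $2,782 − $834.60 = $1,947.40.

$1,947.40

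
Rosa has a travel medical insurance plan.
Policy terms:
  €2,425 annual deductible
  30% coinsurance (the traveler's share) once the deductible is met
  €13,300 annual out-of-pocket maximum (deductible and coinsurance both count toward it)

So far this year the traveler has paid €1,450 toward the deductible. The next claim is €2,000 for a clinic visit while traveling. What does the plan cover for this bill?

€1,450 of the €2,425 deductible is already met, leaving €975.
After the €975 deductible portion, €2,000 − €975 = €1,025 is subject to coinsurance.
Coinsurance: €1,025 × 30% = €307.50.
That puts the traveler's cost at €975 + €307.50 = €1,282.50 before any cap.
Total out-of-pocket so far would be €1,450 + €1,282.50 = €2,732.50, below the €13,300 cap — no reduction.
Insurer pays the balance: €2,000 − €1,282.50 = €717.50.

€717.50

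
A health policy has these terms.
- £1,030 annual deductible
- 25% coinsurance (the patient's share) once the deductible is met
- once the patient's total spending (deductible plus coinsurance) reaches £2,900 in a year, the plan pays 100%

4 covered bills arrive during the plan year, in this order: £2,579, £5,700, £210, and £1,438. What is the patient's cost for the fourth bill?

£5.25

Claim 1 — £2,579: £1,030 finishes the deductible; £1,549 goes to coinsurance; patient's 25% is £387.25. Patient pays £1,417.25; OOP now £1,417.25.
Claim 2 — £5,700: 25% coinsurance on £5,700 = £1,425. Patient owes £1,425 (running OOP £2,842.25).
Claim 3 — £210: deductible already satisfied, so patient's share is 25% × £210 = £52.50. Patient pays £52.50; OOP now £2,894.75.
Claim 4 — £1,438: deductible already satisfied, so patient's share is 25% × £1,438 = £359.50. Adding that to £2,894.75 gives £3,254.25, past the £2,900 cap; patient pays only £2,900 − £2,894.75 = £5.25.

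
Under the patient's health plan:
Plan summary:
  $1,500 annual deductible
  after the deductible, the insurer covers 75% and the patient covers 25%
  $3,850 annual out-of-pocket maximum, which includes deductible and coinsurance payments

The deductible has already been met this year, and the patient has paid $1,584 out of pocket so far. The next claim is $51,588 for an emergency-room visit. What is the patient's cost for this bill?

$2,266

The deductible is already satisfied, so the full bill goes to coinsurance.
25% of $51,588 = $12,897 falls to the patient.
Year-to-date out-of-pocket would reach $1,584 + $12,897 = $14,481, above the $3,850 maximum, so the patient pays only $3,850 − $1,584 = $2,266.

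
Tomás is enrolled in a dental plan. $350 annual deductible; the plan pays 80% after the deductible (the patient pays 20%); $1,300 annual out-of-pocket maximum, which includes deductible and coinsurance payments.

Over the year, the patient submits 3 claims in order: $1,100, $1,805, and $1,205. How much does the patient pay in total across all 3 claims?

Claim 1 ($1,100): deductible takes $350, $750 remains; patient's 20% is $150. Patient owes $500 (running OOP $500).
Claim 2 ($1,805): deductible met; 20% of $1,805 = $361. Patient pays $361; OOP now $861.
Claim 3 ($1,205): deductible already satisfied, so patient's share is 20% × $1,205 = $241. Patient pays $241; OOP now $1,102.
Total paid by the patient: $500 + $361 + $241 = $1,102.

$1,102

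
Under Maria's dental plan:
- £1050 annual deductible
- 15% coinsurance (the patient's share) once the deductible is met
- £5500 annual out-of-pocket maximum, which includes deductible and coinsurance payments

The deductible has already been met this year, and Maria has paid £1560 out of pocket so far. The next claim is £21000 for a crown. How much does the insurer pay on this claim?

£17850

The deductible is already satisfied, so the full bill goes to coinsurance.
Coinsurance: £21000 × 15% = £3150.
Total out-of-pocket so far would be £1560 + £3150 = £4710, below the £5500 cap — no reduction.
Insurer pays the balance: £21000 − £3150 = £17850.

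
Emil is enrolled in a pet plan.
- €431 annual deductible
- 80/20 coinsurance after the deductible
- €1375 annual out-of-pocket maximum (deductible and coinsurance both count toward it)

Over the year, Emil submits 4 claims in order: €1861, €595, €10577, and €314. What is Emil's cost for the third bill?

€539

Claim 1 (€1861): €431 finishes the deductible; €1430 goes to coinsurance; owner's 20% is €286. Owner pays €717; OOP now €717.
Claim 2 (€595): deductible met; 20% of €595 = €119. Owner owes €119 (running OOP €836).
Claim 3 (€10577): 20% coinsurance on €10577 = €2115.40. OOP would hit €2951.40 > €1375, so the cap limits the owner to €1375 − €836 = €539.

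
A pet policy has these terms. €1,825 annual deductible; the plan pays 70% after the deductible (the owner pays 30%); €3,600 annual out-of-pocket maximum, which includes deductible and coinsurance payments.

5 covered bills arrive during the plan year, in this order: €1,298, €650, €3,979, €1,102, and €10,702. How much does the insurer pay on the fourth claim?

Claim 1 (€1,298): all of it applies to the deductible. Owner owes €1,298 (running OOP €1,298). Plan pays €1,298 − €1,298 = €0.
Claim 2 (€650): €527 finishes the deductible; €123 goes to coinsurance; 30% of €123 = €36.90. Owner owes €563.90 (running OOP €1,861.90). Insurer: €650 − €563.90 = €86.10.
Claim 3 (€3,979): deductible already satisfied, so owner's share is 30% × €3,979 = €1,193.70. Owner owes €1,193.70 (running OOP €3,055.60). Insurer: €3,979 − €1,193.70 = €2,785.30.
Claim 4 (€1,102): deductible met; 30% of €1,102 = €330.60. Cost to owner: €330.60. OOP to date €3,386.20. Insurer: €1,102 − €330.60 = €771.40.

€771.40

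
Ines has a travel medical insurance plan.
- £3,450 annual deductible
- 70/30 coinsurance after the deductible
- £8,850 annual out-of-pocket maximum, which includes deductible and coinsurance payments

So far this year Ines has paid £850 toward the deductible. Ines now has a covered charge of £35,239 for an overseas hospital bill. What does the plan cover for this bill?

£27,239

£850 of the £3,450 deductible is already met, leaving £2,600.
After the £2,600 deductible portion, £35,239 − £2,600 = £32,639 is subject to coinsurance.
30% of £32,639 = £9,791.70 falls to the traveler.
Traveler responsibility before any cap: £2,600 + £9,791.70 = £12,391.70.
Adding £12,391.70 to the £850 already spent would give £13,241.70, which exceeds the £8,850 cap; the traveler pays just £8,850 − £850 = £8,000.
The plan picks up £35,239 − £8,000 = £27,239.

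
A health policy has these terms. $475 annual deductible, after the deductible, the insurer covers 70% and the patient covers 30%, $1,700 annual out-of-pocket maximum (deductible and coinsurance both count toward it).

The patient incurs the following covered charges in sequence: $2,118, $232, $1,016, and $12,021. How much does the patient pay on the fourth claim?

$357.70

Claim 1 — $2,118: deductible takes $475, $1,643 remains; patient's 30% is $492.90. Patient pays $967.90; OOP now $967.90.
Claim 2 — $232: deductible met; 30% of $232 = $69.60. Patient owes $69.60 (running OOP $1,037.50).
Claim 3 — $1,016: deductible met; 30% of $1,016 = $304.80. Patient pays $304.80; OOP now $1,342.30.
Claim 4 — $12,021: deductible met; 30% of $12,021 = $3,606.30. OOP would hit $4,948.60 > $1,700, so the cap limits the patient to $1,700 − $1,342.30 = $357.70.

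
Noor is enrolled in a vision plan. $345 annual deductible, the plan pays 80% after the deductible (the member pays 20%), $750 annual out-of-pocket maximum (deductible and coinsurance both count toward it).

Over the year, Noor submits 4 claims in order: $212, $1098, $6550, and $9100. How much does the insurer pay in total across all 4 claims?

#1 ($212): entire amount goes to the deductible. Member pays $212; OOP now $212. Insurer: $212 − $212 = $0.
#2 ($1098): deductible takes $133, $965 remains; 20% of $965 = $193. Member pays $326; OOP now $538. Insurer: $1098 − $326 = $772.
#3 ($6550): deductible met; 20% of $6550 = $1310. OOP would hit $1848 > $750, so the cap limits the member to $750 − $538 = $212. Insurer: $6550 − $212 = $6338.
#4 ($9100): 20% coinsurance on $9100 = $1820. Adding that to $750 gives $2570, past the $750 cap; member pays only $750 − $750 = $0. Insurer: $9100 − $0 = $9100.
Insurer total: $0 + $772 + $6338 + $9100 = $16210.

$16210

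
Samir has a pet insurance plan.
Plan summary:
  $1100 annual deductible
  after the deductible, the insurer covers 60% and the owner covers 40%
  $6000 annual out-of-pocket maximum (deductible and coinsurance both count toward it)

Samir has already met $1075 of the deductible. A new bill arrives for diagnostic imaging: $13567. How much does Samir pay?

$4925

Deductible still to meet: $1100 − $1075 = $25.
That leaves $13567 − $25 = $13542 for coinsurance.
Owner's 40% share of $13542 is $5416.80.
That puts the owner's cost at $25 + $5416.80 = $5441.80 before any cap.
That would bring total out-of-pocket to $6516.80, past the $6000 cap. The owner is capped at $6000 − $1075 = $4925 on this claim.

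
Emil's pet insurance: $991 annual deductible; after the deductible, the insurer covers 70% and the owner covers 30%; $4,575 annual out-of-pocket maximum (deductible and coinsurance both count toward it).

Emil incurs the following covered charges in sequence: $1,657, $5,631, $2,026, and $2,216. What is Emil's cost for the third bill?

Claim 1 ($1,657): deductible takes $991, $666 remains; coinsurance $666 × 30% = $199.80. Owner pays $1,190.80; OOP now $1,190.80.
Claim 2 ($5,631): deductible met; 30% of $5,631 = $1,689.30. Cost to owner: $1,689.30. OOP to date $2,880.10.
Claim 3 ($2,026): deductible already satisfied, so owner's share is 30% × $2,026 = $607.80. Cost to owner: $607.80. OOP to date $3,487.90.

$607.80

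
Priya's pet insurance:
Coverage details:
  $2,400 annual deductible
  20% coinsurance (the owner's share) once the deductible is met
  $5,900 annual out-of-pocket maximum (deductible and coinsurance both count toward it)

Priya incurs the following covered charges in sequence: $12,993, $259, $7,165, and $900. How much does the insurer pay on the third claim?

Claim 1 — $12,993: $2,400 finishes the deductible; $10,593 goes to coinsurance; coinsurance $10,593 × 20% = $2,118.60. Owner owes $4,518.60 (running OOP $4,518.60). Insurer: $12,993 − $4,518.60 = $8,474.40.
Claim 2 — $259: deductible already satisfied, so owner's share is 20% × $259 = $51.80. Owner owes $51.80 (running OOP $4,570.40). Plan pays $259 − $51.80 = $207.20.
Claim 3 — $7,165: deductible already satisfied, so owner's share is 20% × $7,165 = $1,433. That would push OOP to $6,003.40, over the $5,900 cap, so owner pays $5,900 − $4,570.40 = $1,329.60. Plan pays $7,165 − $1,329.60 = $5,835.40.

$5,835.40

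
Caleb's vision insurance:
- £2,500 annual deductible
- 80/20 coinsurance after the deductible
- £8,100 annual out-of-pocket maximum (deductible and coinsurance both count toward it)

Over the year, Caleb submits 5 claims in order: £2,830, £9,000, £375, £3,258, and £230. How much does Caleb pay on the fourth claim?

£651.60

#1 (£2,830): deductible takes £2,500, £330 remains; member's 20% is £66. Member owes £2,566 (running OOP £2,566).
#2 (£9,000): deductible already satisfied, so member's share is 20% × £9,000 = £1,800. Member pays £1,800; OOP now £4,366.
#3 (£375): deductible met; 20% of £375 = £75. Member owes £75 (running OOP £4,441).
#4 (£3,258): 20% coinsurance on £3,258 = £651.60. Member owes £651.60 (running OOP £5,092.60).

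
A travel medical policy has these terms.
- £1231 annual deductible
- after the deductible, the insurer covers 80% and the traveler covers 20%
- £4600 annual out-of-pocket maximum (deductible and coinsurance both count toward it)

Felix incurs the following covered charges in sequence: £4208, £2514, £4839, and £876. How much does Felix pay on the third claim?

£967.80

#1 (£4208): £1231 to deductible, leaving £2977; coinsurance £2977 × 20% = £595.40. Traveler owes £1826.40 (running OOP £1826.40).
#2 (£2514): deductible already satisfied, so traveler's share is 20% × £2514 = £502.80. Cost to traveler: £502.80. OOP to date £2329.20.
#3 (£4839): deductible already satisfied, so traveler's share is 20% × £4839 = £967.80. Traveler owes £967.80 (running OOP £3297).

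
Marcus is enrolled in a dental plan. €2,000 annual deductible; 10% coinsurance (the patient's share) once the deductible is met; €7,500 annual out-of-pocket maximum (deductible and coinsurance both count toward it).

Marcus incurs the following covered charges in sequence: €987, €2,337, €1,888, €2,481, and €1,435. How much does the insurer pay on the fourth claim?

€2,232.90

Claim 1 — €987: entire amount goes to the deductible. Patient owes €987 (running OOP €987). Insurer: €987 − €987 = €0.
Claim 2 — €2,337: €1,013 finishes the deductible; €1,324 goes to coinsurance; 10% of €1,324 = €132.40. Cost to patient: €1,145.40. OOP to date €2,132.40. Insurer: €2,337 − €1,145.40 = €1,191.60.
Claim 3 — €1,888: 10% coinsurance on €1,888 = €188.80. Patient owes €188.80 (running OOP €2,321.20). Plan pays €1,888 − €188.80 = €1,699.20.
Claim 4 — €2,481: 10% coinsurance on €2,481 = €248.10. Cost to patient: €248.10. OOP to date €2,569.30. Insurer: €2,481 − €248.10 = €2,232.90.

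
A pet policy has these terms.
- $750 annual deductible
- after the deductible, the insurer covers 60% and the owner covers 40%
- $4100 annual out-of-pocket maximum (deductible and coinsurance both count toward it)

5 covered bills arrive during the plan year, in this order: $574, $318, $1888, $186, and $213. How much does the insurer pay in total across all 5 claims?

$1457.40

Claim 1 ($574): all of it applies to the deductible. Owner pays $574; OOP now $574. Plan pays $574 − $574 = $0.
Claim 2 ($318): $176 to deductible, leaving $142; coinsurance $142 × 40% = $56.80. Owner owes $232.80 (running OOP $806.80). Plan pays $318 − $232.80 = $85.20.
Claim 3 ($1888): deductible already satisfied, so owner's share is 40% × $1888 = $755.20. Owner owes $755.20 (running OOP $1562). Insurer: $1888 − $755.20 = $1132.80.
Claim 4 ($186): 40% coinsurance on $186 = $74.40. Owner pays $74.40; OOP now $1636.40. Plan pays $186 − $74.40 = $111.60.
Claim 5 ($213): 40% coinsurance on $213 = $85.20. Owner owes $85.20 (running OOP $1721.60). Insurer: $213 − $85.20 = $127.80.
Insurer total = bills − owner's total = $3179 − $1721.60 = $1457.40.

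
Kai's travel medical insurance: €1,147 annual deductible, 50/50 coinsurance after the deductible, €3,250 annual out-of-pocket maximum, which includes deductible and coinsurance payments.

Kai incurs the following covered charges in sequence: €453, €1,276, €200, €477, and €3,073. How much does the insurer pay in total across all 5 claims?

Claim 1 (€453): fully absorbed by the deductible. Traveler pays €453; OOP now €453. Plan pays €453 − €453 = €0.
Claim 2 (€1,276): deductible takes €694, €582 remains; coinsurance €582 × 50% = €291. Cost to traveler: €985. OOP to date €1,438. Plan pays €1,276 − €985 = €291.
Claim 3 (€200): deductible met; 50% of €200 = €100. Traveler pays €100; OOP now €1,538. Plan pays €200 − €100 = €100.
Claim 4 (€477): deductible met; 50% of €477 = €238.50. Traveler pays €238.50; OOP now €1,776.50. Insurer: €477 − €238.50 = €238.50.
Claim 5 (€3,073): deductible met; 50% of €3,073 = €1,536.50. That would push OOP to €3,313, over the €3,250 cap, so traveler pays €3,250 − €1,776.50 = €1,473.50. Plan pays €3,073 − €1,473.50 = €1,599.50.
Insurer total = bills − traveler's total = €5,479 − €3,250 = €2,229.

€2,229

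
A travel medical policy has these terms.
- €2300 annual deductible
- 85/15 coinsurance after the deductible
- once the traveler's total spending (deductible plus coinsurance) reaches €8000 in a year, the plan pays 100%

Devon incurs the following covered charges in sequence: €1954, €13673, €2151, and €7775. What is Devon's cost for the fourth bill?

€1166.25

Bill 1, €1954: entire amount goes to the deductible. Cost to traveler: €1954. OOP to date €1954.
Bill 2, €13673: deductible takes €346, €13327 remains; 15% of €13327 = €1999.05. Traveler pays €2345.05; OOP now €4299.05.
Bill 3, €2151: 15% coinsurance on €2151 = €322.65. Traveler pays €322.65; OOP now €4621.70.
Bill 4, €7775: deductible met; 15% of €7775 = €1166.25. Traveler pays €1166.25; OOP now €5787.95.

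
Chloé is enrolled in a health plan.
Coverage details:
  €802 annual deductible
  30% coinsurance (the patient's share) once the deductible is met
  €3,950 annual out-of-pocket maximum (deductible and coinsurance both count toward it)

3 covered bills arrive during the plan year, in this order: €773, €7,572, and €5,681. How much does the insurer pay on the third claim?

€4,795.90

Claim 1 (€773): fully absorbed by the deductible. Patient pays €773; OOP now €773. Insurer: €773 − €773 = €0.
Claim 2 (€7,572): €29 finishes the deductible; €7,543 goes to coinsurance; coinsurance €7,543 × 30% = €2,262.90. Patient owes €2,291.90 (running OOP €3,064.90). Insurer: €7,572 − €2,291.90 = €5,280.10.
Claim 3 (€5,681): deductible already satisfied, so patient's share is 30% × €5,681 = €1,704.30. Adding that to €3,064.90 gives €4,769.20, past the €3,950 cap; patient pays only €3,950 − €3,064.90 = €885.10. Plan pays €5,681 − €885.10 = €4,795.90.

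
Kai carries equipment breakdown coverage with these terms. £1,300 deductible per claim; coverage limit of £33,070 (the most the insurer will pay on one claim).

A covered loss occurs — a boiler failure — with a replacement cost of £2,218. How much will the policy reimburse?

Subtract the deductible: £2,218 − £1,300 = £918.
£918 ≤ £33,070, so the limit doesn't bind; insurer pays £918.

£918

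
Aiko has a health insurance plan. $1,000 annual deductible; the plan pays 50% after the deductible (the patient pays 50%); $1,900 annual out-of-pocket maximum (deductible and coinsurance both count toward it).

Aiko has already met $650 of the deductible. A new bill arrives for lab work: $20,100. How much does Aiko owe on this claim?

Deductible still to meet: $1,000 − $650 = $350.
That leaves $20,100 − $350 = $19,750 for coinsurance.
Coinsurance: $19,750 × 50% = $9,875.
Patient responsibility before any cap: $350 + $9,875 = $10,225.
Year-to-date out-of-pocket would reach $650 + $10,225 = $10,875, above the $1,900 maximum, so the patient pays only $1,900 − $650 = $1,250.

$1,250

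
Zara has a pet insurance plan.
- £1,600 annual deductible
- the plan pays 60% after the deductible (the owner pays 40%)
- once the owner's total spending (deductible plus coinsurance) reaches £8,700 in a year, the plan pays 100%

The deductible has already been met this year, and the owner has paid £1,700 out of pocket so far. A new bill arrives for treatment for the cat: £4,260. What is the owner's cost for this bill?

The deductible is already satisfied, so the full bill goes to coinsurance.
40% of £4,260 = £1,704 falls to the owner.
Cumulative spending £1,700 + £1,704 = £3,404 stays under the £8,700 maximum.

£1,704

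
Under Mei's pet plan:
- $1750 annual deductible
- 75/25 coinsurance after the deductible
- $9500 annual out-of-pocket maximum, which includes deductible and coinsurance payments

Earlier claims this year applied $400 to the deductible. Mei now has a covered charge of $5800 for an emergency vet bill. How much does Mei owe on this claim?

$2462.50

$400 of the $1750 deductible is already met, leaving $1350.
That leaves $5800 − $1350 = $4450 for coinsurance.
25% of $4450 = $1112.50 falls to the owner.
So the owner owes $1350 + $1112.50 = $2462.50 before any cap.
Cumulative spending $400 + $2462.50 = $2862.50 stays under the $9500 maximum.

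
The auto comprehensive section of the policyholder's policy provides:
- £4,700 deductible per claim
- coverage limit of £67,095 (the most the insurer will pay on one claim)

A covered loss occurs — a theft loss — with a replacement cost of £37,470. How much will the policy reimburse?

Subtract the deductible: £37,470 − £4,700 = £32,770.
£32,770 ≤ £67,095, so the limit doesn't bind; insurer pays £32,770.

£32,770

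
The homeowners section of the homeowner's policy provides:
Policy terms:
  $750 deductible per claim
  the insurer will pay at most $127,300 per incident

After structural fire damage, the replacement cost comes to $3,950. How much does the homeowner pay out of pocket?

Subtract the deductible: $3,950 − $750 = $3,200.
That's under the $127,300 cap, so the insurer reimburses the full $3,200.
The homeowner bears the rest of the original loss: $3,950 − $3,200 = $750.

$750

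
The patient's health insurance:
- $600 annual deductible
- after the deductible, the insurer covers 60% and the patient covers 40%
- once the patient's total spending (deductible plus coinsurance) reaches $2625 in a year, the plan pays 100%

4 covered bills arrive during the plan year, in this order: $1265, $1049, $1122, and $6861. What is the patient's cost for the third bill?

$448.80

Bill 1, $1265: $600 finishes the deductible; $665 goes to coinsurance; patient's 40% is $266. Patient pays $866; OOP now $866.
Bill 2, $1049: deductible already satisfied, so patient's share is 40% × $1049 = $419.60. Patient pays $419.60; OOP now $1285.60.
Bill 3, $1122: 40% coinsurance on $1122 = $448.80. Cost to patient: $448.80. OOP to date $1734.40.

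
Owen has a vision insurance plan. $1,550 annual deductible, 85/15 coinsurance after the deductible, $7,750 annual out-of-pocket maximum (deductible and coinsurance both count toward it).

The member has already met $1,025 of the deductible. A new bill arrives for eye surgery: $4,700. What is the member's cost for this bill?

$1,151.25

$1,025 of the $1,550 deductible is already met, leaving $525.
After the $525 deductible portion, $4,700 − $525 = $4,175 is subject to coinsurance.
Coinsurance: $4,175 × 15% = $626.25.
So the member owes $525 + $626.25 = $1,151.25 before any cap.
Cumulative spending $1,025 + $1,151.25 = $2,176.25 stays under the $7,750 maximum.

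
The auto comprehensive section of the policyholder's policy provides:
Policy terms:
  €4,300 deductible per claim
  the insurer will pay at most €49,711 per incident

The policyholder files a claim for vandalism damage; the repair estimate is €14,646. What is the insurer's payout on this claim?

After the deductible, €14,646 − €4,300 = €10,346 remains.
€10,346 ≤ €49,711, so the limit doesn't bind; insurer pays €10,346.

€10,346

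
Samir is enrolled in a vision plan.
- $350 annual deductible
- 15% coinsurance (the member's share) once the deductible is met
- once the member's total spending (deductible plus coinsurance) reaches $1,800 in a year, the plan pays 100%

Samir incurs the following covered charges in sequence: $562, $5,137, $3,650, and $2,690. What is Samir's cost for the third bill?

$547.50

#1 ($562): deductible takes $350, $212 remains; 15% of $212 = $31.80. Member owes $381.80 (running OOP $381.80).
#2 ($5,137): deductible met; 15% of $5,137 = $770.55. Member owes $770.55 (running OOP $1,152.35).
#3 ($3,650): deductible met; 15% of $3,650 = $547.50. Member pays $547.50; OOP now $1,699.85.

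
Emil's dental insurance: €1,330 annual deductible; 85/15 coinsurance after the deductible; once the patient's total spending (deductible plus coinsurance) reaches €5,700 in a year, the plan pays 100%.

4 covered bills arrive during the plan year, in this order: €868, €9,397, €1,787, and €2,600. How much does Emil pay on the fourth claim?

€390

Bill 1, €868: entire amount goes to the deductible. Patient pays €868; OOP now €868.
Bill 2, €9,397: deductible takes €462, €8,935 remains; patient's 15% is €1,340.25. Cost to patient: €1,802.25. OOP to date €2,670.25.
Bill 3, €1,787: 15% coinsurance on €1,787 = €268.05. Patient pays €268.05; OOP now €2,938.30.
Bill 4, €2,600: deductible already satisfied, so patient's share is 15% × €2,600 = €390. Cost to patient: €390. OOP to date €3,328.30.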